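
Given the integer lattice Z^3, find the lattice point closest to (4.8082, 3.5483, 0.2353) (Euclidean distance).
(5, 4, 0)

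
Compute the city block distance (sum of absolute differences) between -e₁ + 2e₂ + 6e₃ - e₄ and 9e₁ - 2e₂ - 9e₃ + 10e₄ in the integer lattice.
40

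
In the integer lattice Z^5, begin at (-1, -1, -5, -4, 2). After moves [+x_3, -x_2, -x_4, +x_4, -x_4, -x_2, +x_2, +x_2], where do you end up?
(-1, -1, -4, -5, 2)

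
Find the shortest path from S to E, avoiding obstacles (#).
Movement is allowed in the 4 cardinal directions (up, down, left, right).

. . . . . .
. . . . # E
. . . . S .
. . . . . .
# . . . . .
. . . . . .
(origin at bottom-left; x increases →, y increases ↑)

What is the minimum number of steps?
2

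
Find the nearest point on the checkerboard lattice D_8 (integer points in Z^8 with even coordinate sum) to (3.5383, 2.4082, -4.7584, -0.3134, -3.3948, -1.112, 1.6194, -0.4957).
(4, 2, -5, 0, -3, -1, 2, -1)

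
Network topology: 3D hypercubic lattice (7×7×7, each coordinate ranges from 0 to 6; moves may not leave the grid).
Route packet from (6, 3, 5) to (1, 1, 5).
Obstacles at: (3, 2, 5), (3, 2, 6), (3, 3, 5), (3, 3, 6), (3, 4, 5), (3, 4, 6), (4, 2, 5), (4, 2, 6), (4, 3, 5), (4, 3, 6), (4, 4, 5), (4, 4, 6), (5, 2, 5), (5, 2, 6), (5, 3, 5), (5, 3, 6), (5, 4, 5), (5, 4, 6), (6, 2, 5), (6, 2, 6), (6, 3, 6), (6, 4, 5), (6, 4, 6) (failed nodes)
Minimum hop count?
9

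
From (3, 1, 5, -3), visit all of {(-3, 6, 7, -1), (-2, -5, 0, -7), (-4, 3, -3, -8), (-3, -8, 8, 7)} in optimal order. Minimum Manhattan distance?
76
(one optimal route: (3, 1, 5, -3) → (-3, 6, 7, -1) → (-4, 3, -3, -8) → (-2, -5, 0, -7) → (-3, -8, 8, 7))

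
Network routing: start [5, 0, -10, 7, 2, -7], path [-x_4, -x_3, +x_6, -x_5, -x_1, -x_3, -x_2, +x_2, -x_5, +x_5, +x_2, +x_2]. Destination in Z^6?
(4, 2, -12, 6, 1, -6)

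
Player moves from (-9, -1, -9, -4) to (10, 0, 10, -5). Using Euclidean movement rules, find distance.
26.9072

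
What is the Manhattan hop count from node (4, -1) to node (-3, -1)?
7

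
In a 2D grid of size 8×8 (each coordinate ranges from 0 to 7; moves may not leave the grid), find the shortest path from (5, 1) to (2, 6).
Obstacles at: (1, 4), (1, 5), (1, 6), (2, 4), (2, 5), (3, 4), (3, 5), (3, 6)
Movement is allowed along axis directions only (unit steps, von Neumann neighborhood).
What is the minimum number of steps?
10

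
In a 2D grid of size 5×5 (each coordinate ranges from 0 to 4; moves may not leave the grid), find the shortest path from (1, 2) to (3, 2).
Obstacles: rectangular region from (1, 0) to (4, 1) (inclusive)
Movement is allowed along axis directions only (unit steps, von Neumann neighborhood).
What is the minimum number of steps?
2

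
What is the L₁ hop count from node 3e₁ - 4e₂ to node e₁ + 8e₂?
14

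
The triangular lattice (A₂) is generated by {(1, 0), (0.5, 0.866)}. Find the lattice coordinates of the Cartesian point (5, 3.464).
3b₁ + 4b₂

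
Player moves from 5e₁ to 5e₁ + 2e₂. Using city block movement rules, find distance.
2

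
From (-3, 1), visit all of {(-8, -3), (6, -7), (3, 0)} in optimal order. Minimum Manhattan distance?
33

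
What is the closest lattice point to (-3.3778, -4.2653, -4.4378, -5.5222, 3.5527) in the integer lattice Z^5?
(-3, -4, -4, -6, 4)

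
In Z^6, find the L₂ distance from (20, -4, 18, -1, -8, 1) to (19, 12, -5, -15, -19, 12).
34.9857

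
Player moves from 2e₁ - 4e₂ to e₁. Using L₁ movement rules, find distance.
5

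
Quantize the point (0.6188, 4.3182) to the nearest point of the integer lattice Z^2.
(1, 4)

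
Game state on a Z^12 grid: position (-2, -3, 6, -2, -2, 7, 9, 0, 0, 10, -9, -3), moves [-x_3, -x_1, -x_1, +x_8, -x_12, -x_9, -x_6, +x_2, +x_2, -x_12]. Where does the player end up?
(-4, -1, 5, -2, -2, 6, 9, 1, -1, 10, -9, -5)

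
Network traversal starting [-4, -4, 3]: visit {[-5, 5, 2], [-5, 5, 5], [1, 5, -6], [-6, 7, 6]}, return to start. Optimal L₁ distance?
60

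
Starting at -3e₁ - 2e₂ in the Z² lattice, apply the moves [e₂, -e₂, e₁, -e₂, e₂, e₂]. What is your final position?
(-2, -1)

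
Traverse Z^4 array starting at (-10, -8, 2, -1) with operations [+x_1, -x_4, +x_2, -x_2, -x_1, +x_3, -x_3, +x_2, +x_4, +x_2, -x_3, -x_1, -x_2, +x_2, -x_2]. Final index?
(-11, -7, 1, -1)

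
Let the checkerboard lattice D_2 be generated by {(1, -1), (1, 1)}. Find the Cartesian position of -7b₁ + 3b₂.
(-4, 10)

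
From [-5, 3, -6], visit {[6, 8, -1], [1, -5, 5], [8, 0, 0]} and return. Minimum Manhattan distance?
74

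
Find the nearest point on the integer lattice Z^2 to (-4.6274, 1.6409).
(-5, 2)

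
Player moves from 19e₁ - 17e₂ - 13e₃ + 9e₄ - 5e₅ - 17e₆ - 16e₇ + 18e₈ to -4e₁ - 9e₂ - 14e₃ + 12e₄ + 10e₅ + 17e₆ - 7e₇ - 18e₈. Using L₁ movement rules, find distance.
129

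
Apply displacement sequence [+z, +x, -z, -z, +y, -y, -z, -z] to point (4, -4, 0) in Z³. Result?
(5, -4, -3)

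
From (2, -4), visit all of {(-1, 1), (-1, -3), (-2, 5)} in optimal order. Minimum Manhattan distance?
13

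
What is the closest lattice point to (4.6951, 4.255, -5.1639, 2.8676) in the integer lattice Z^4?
(5, 4, -5, 3)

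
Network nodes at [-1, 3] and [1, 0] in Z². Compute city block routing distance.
5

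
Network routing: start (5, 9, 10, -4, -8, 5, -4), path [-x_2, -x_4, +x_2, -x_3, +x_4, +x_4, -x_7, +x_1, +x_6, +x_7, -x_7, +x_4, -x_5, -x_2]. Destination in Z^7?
(6, 8, 9, -2, -9, 6, -5)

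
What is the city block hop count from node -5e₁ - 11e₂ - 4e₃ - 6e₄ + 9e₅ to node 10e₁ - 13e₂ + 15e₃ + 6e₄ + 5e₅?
52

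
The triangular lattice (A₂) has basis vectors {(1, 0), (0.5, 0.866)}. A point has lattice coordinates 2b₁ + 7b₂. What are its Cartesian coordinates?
(5.5, 6.062)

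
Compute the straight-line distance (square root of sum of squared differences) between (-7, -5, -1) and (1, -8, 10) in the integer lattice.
13.9284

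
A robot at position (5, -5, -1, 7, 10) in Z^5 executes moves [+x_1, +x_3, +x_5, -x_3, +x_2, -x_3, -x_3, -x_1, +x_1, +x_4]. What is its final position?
(6, -4, -3, 8, 11)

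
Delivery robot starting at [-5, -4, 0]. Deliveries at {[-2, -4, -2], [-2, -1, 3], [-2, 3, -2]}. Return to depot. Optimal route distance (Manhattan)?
30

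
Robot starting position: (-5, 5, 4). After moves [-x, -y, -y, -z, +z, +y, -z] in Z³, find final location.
(-6, 4, 3)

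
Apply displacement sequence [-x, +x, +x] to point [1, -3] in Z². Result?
(2, -3)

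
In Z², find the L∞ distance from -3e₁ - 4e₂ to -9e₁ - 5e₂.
6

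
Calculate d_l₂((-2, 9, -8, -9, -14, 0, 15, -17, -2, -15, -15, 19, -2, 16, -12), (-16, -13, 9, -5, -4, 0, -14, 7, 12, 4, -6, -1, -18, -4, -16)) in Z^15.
64.8999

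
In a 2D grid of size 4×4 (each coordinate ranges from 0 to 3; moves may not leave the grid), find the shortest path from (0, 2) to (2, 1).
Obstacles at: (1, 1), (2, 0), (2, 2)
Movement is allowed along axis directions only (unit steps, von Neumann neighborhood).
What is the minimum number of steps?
7
(one shortest path: (0, 2) → (1, 2) → (1, 3) → (2, 3) → (3, 3) → (3, 2) → (3, 1) → (2, 1))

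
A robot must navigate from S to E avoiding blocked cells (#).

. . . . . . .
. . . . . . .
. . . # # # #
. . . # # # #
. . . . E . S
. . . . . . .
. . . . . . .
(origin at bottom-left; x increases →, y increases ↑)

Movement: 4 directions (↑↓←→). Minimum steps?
2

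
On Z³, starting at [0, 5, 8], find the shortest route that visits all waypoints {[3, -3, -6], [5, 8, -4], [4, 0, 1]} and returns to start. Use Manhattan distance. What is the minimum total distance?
62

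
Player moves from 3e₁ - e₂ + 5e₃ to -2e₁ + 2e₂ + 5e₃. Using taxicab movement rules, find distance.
8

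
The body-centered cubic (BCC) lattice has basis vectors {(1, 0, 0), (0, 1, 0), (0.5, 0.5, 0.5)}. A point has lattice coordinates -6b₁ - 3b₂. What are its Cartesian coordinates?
(-6, -3, 0)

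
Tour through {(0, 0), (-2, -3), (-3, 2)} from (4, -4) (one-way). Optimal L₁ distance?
17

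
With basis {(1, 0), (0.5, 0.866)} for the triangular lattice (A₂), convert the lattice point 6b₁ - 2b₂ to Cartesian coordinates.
(5, -1.732)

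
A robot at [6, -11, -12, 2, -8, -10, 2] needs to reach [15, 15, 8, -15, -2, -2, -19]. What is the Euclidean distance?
44.5758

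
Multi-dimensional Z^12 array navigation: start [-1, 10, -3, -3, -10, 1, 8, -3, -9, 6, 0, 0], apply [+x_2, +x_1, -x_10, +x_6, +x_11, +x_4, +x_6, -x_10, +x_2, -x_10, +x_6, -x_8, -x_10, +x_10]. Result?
(0, 12, -3, -2, -10, 4, 8, -4, -9, 3, 1, 0)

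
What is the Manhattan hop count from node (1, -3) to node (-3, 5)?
12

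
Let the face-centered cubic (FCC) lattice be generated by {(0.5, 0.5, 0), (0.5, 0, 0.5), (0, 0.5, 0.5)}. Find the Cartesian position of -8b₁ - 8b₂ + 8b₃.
(-8, 0, 0)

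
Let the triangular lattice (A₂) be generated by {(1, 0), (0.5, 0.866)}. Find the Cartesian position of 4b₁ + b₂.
(4.5, 0.866)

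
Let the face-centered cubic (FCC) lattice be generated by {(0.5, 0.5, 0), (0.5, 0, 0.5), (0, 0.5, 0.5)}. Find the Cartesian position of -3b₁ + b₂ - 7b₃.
(-1, -5, -3)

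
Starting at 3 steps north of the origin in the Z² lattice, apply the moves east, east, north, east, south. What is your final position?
(3, 3)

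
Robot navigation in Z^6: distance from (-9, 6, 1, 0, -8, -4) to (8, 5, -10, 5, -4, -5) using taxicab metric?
39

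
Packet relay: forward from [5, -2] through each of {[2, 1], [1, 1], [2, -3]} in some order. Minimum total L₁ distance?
9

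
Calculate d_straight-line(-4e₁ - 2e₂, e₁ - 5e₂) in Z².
5.83095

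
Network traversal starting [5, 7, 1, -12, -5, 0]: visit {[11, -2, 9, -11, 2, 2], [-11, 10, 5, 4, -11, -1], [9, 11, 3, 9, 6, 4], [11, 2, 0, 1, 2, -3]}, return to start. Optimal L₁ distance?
192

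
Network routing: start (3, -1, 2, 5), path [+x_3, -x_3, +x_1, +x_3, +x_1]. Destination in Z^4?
(5, -1, 3, 5)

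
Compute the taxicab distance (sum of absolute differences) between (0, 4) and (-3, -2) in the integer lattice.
9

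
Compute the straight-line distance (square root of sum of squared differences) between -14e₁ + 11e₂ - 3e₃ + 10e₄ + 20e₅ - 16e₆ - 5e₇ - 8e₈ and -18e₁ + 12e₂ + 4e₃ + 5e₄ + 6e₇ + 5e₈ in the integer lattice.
32.2025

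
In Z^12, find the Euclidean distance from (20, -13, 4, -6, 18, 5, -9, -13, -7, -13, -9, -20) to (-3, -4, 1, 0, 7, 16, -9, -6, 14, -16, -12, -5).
40.3733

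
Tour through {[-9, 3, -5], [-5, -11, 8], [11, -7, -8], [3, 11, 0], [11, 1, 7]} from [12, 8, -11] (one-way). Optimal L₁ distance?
123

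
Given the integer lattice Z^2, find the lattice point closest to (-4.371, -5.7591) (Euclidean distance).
(-4, -6)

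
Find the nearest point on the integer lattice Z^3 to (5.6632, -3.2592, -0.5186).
(6, -3, -1)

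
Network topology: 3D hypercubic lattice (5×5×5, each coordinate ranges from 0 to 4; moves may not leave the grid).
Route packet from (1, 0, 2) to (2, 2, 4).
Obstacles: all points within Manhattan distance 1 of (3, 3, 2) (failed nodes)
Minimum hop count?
5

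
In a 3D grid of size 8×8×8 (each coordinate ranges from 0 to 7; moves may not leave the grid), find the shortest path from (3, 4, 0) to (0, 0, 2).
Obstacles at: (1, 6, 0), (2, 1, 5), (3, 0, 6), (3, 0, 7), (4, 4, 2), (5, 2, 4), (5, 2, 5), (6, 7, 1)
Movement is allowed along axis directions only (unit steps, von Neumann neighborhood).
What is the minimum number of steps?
9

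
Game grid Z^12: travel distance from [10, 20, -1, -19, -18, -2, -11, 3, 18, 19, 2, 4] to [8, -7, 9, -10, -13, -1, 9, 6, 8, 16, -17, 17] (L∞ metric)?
27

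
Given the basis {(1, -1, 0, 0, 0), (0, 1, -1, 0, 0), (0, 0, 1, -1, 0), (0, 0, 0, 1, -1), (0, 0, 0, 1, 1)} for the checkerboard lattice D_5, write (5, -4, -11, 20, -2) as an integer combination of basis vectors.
5b₁ + b₂ - 10b₃ + 6b₄ + 4b₅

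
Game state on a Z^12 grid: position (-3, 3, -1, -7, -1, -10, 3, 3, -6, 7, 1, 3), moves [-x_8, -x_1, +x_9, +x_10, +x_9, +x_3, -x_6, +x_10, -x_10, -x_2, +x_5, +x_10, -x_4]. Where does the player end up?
(-4, 2, 0, -8, 0, -11, 3, 2, -4, 9, 1, 3)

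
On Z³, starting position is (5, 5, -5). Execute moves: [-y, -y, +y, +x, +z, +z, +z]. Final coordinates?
(6, 4, -2)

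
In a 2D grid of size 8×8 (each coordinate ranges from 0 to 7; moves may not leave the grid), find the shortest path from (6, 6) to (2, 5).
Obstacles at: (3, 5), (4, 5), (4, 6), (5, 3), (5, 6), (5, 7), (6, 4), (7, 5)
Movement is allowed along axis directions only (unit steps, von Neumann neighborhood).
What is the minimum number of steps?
7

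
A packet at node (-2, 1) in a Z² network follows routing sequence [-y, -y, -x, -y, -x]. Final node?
(-4, -2)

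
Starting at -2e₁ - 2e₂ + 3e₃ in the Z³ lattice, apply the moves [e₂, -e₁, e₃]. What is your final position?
(-3, -1, 4)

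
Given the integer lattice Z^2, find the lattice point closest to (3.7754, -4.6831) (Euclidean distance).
(4, -5)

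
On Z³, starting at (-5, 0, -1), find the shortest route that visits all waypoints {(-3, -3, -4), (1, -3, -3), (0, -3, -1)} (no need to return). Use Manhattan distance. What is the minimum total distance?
16
(one optimal route: (-5, 0, -1) → (-3, -3, -4) → (1, -3, -3) → (0, -3, -1))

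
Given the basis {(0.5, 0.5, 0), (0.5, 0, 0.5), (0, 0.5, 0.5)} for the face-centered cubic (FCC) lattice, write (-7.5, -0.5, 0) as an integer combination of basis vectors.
-8b₁ - 7b₂ + 7b₃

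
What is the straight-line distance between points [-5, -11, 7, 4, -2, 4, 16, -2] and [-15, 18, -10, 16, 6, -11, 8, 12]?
43.852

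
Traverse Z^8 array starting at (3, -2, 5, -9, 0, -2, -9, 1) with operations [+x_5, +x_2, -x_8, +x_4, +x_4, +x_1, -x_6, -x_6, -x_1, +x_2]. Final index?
(3, 0, 5, -7, 1, -4, -9, 0)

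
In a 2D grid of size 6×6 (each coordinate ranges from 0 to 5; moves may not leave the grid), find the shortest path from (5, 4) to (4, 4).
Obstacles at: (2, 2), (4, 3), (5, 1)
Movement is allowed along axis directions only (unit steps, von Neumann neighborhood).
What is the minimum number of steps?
1
(one shortest path: (5, 4) → (4, 4))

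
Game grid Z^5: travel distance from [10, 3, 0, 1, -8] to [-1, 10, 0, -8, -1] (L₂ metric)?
17.3205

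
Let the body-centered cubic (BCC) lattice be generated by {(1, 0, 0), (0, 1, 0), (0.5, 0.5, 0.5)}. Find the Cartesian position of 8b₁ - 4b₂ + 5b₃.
(10.5, -1.5, 2.5)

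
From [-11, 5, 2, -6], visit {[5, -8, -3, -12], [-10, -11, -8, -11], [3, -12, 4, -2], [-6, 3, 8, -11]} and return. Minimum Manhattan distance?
134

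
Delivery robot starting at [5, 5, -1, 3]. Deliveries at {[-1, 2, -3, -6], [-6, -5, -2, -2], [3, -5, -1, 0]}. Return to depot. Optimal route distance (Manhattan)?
64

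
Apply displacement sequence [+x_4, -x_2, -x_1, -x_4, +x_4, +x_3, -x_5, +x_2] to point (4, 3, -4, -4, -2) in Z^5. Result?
(3, 3, -3, -3, -3)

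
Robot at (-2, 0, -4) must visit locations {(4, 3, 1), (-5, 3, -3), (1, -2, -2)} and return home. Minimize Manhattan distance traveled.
38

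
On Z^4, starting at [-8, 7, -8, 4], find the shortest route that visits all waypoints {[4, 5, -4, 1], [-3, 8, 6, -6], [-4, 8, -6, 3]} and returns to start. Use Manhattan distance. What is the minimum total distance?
78
(one optimal route: (-8, 7, -8, 4) → (4, 5, -4, 1) → (-3, 8, 6, -6) → (-4, 8, -6, 3) → (-8, 7, -8, 4))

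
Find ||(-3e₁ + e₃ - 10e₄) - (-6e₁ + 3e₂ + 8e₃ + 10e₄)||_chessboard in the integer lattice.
20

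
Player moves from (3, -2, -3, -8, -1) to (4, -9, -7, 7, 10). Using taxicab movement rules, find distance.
38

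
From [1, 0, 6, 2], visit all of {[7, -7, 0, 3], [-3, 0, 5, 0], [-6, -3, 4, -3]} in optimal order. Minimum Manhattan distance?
44
(one optimal route: (1, 0, 6, 2) → (-3, 0, 5, 0) → (-6, -3, 4, -3) → (7, -7, 0, 3))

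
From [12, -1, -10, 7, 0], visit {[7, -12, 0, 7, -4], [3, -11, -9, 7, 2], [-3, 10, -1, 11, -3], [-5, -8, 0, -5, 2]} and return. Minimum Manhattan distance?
160
(one optimal route: (12, -1, -10, 7, 0) → (3, -11, -9, 7, 2) → (7, -12, 0, 7, -4) → (-5, -8, 0, -5, 2) → (-3, 10, -1, 11, -3) → (12, -1, -10, 7, 0))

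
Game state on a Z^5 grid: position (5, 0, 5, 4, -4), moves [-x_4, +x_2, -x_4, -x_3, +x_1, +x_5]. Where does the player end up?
(6, 1, 4, 2, -3)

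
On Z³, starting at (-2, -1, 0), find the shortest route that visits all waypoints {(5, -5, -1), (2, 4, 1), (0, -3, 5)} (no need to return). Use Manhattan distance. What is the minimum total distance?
36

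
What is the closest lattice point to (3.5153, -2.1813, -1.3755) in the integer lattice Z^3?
(4, -2, -1)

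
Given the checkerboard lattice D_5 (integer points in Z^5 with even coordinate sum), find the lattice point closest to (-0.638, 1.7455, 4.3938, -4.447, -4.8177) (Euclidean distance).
(-1, 2, 4, -4, -5)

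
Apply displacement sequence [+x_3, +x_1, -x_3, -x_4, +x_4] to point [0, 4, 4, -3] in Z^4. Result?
(1, 4, 4, -3)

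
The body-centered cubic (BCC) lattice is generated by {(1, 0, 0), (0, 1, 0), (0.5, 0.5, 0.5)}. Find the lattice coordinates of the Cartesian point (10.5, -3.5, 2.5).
8b₁ - 6b₂ + 5b₃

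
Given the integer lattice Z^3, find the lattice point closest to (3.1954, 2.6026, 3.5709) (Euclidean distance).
(3, 3, 4)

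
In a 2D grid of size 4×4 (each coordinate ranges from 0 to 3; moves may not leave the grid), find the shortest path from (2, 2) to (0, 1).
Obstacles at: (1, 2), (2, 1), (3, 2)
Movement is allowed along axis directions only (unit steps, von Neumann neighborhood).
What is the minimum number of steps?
5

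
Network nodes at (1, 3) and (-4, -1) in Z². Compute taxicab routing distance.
9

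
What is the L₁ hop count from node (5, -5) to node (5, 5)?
10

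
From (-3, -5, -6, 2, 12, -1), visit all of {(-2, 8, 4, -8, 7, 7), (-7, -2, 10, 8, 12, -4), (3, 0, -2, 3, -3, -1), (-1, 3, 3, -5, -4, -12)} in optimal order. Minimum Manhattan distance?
151
(one optimal route: (-3, -5, -6, 2, 12, -1) → (-7, -2, 10, 8, 12, -4) → (3, 0, -2, 3, -3, -1) → (-1, 3, 3, -5, -4, -12) → (-2, 8, 4, -8, 7, 7))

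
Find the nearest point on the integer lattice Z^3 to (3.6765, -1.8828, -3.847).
(4, -2, -4)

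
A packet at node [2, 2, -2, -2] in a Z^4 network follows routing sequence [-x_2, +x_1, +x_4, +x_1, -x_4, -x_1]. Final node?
(3, 1, -2, -2)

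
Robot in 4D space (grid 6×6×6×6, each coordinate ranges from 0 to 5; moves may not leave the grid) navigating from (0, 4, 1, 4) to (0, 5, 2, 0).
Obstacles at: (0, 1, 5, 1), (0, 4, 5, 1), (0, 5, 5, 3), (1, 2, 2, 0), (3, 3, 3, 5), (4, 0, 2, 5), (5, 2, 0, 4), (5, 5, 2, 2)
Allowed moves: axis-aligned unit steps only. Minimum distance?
6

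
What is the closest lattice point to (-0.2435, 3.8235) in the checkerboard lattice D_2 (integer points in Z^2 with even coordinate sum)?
(0, 4)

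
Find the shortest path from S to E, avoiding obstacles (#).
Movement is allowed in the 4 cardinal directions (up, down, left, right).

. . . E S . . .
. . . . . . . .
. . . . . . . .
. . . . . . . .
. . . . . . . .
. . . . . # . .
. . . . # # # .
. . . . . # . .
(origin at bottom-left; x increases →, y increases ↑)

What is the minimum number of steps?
1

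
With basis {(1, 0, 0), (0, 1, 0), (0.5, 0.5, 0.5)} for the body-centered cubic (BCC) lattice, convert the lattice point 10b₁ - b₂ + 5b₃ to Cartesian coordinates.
(12.5, 1.5, 2.5)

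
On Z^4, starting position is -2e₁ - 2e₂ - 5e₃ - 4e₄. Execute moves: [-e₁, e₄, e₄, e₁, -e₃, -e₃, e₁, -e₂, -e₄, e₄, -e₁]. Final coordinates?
(-2, -3, -7, -2)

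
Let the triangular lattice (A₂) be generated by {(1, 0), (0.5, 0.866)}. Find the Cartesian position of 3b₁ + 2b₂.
(4, 1.732)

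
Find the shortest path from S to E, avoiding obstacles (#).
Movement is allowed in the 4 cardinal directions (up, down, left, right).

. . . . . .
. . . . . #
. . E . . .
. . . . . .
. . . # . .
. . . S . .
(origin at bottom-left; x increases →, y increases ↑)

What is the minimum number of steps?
4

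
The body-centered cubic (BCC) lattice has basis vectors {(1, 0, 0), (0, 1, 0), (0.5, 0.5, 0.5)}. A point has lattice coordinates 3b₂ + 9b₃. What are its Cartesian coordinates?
(4.5, 7.5, 4.5)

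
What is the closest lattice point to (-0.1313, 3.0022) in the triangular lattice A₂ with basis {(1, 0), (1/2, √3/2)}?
(0, 3.464)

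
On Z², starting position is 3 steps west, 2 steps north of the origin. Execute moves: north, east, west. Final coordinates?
(-3, 3)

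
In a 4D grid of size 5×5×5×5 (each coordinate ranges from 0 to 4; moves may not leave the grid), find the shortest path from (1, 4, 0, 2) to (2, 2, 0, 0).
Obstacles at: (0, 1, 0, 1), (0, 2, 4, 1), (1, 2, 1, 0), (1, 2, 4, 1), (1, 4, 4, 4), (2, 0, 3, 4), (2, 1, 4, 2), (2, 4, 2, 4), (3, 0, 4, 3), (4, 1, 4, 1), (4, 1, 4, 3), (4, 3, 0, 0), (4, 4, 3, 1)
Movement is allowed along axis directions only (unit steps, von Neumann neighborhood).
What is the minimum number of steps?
5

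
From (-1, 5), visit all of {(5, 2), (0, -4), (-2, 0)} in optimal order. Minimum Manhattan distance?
23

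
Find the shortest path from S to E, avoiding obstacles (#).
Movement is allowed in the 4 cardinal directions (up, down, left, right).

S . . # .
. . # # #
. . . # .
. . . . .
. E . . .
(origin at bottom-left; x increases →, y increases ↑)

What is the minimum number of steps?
5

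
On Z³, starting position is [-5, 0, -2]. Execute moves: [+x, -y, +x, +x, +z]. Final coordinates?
(-2, -1, -1)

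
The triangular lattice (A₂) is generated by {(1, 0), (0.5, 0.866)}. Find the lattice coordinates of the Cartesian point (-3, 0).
-3b₁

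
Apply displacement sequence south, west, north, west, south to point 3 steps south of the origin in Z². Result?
(-2, -4)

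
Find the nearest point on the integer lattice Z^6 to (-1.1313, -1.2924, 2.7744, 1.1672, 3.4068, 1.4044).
(-1, -1, 3, 1, 3, 1)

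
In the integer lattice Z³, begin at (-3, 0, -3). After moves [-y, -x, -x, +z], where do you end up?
(-5, -1, -2)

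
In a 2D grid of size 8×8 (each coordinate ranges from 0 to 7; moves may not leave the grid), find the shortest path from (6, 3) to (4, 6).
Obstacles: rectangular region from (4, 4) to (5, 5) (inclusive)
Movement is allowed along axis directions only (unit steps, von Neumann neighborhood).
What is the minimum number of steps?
5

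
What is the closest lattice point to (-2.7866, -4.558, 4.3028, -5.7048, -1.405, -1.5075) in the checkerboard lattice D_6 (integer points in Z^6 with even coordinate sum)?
(-3, -5, 4, -6, -1, -1)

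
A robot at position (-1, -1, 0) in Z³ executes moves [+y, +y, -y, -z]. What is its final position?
(-1, 0, -1)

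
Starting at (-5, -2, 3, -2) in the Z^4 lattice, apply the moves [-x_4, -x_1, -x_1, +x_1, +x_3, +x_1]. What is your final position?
(-5, -2, 4, -3)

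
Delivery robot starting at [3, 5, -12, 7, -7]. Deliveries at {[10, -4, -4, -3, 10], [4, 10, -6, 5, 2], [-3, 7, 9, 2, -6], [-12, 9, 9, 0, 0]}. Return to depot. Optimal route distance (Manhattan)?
176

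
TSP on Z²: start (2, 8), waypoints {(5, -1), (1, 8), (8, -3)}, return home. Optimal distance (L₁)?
36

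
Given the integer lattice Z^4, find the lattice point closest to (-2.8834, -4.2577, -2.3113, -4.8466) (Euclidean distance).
(-3, -4, -2, -5)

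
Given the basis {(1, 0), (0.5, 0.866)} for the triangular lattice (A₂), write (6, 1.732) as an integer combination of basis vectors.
5b₁ + 2b₂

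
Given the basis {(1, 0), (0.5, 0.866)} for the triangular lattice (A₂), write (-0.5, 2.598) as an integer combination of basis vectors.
-2b₁ + 3b₂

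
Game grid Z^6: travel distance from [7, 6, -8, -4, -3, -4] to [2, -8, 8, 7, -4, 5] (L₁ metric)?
56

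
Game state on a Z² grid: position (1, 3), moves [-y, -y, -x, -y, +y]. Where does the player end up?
(0, 1)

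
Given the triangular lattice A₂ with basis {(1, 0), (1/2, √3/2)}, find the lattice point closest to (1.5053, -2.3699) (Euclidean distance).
(1.5, -2.598)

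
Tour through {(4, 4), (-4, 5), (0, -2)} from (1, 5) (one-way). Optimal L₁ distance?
24
(one optimal route: (1, 5) → (4, 4) → (-4, 5) → (0, -2))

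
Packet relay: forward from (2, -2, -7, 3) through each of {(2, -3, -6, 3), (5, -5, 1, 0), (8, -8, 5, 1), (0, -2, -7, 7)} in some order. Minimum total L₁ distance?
40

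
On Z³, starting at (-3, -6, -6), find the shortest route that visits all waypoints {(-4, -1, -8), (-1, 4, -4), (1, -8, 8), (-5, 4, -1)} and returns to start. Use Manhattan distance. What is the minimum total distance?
74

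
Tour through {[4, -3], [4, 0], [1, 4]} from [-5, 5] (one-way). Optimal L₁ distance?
17
(one optimal route: (-5, 5) → (1, 4) → (4, 0) → (4, -3))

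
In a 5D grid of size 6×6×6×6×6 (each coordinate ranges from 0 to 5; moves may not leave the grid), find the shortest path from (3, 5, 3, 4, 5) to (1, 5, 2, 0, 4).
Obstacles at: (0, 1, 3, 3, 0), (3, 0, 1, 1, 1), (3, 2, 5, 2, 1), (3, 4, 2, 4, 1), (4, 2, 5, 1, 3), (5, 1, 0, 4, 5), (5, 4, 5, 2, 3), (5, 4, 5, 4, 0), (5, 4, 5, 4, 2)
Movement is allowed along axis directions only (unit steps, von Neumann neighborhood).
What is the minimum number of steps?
8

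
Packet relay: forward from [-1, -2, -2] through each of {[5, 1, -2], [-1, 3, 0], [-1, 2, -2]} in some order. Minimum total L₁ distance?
17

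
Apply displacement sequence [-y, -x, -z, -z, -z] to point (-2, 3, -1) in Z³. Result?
(-3, 2, -4)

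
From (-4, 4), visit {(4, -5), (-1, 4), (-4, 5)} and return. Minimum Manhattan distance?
36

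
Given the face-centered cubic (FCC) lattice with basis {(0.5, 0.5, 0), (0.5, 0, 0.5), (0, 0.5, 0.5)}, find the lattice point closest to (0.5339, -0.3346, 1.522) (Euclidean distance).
(0.5, 0, 1.5)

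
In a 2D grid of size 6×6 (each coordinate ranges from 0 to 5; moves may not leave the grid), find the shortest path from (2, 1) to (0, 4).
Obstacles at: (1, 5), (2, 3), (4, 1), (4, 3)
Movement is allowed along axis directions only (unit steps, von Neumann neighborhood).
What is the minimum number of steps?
5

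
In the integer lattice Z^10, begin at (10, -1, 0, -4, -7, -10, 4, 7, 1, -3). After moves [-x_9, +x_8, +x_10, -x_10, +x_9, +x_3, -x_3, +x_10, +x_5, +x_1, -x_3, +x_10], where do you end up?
(11, -1, -1, -4, -6, -10, 4, 8, 1, -1)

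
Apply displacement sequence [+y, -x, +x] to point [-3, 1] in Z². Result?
(-3, 2)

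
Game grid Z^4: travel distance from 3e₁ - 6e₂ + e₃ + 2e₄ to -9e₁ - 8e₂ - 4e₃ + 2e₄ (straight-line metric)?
13.1529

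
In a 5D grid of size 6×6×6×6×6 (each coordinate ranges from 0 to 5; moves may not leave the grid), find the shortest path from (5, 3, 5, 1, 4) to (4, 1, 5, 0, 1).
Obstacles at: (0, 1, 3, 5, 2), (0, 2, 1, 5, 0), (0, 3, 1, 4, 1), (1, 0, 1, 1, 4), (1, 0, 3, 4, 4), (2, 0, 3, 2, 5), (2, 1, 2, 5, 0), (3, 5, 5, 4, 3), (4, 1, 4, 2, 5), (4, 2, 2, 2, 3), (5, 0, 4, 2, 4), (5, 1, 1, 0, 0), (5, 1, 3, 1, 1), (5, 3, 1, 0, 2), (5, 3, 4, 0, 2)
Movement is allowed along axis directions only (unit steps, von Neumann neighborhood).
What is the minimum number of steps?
7
(one shortest path: (5, 3, 5, 1, 4) → (4, 3, 5, 1, 4) → (4, 2, 5, 1, 4) → (4, 1, 5, 1, 4) → (4, 1, 5, 0, 4) → (4, 1, 5, 0, 3) → (4, 1, 5, 0, 2) → (4, 1, 5, 0, 1))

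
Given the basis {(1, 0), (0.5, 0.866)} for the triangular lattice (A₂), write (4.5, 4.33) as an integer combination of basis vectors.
2b₁ + 5b₂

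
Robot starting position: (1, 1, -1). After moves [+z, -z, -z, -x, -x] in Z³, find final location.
(-1, 1, -2)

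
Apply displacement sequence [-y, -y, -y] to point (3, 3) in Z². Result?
(3, 0)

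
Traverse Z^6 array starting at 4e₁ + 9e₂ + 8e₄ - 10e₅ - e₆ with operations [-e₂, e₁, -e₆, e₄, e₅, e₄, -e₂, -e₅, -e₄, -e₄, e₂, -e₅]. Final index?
(5, 8, 0, 8, -11, -2)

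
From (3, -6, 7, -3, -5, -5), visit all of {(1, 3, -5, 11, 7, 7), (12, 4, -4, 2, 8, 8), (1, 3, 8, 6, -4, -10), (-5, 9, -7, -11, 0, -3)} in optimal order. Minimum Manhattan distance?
154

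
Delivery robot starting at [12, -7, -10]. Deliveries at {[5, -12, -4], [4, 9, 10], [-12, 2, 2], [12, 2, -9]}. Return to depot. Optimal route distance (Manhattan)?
130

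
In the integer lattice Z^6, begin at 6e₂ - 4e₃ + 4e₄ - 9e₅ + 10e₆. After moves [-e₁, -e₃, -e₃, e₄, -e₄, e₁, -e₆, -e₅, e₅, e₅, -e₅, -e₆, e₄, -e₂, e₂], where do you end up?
(0, 6, -6, 5, -9, 8)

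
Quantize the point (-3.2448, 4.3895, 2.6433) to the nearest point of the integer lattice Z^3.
(-3, 4, 3)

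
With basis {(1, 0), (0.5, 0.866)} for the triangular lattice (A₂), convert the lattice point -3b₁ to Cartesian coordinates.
(-3, 0)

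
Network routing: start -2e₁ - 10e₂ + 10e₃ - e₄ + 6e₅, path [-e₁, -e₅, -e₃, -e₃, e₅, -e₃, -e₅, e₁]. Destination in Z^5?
(-2, -10, 7, -1, 5)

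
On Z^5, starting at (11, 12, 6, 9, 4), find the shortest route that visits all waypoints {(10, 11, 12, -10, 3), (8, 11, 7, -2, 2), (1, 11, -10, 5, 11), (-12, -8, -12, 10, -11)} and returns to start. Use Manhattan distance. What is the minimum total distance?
222
(one optimal route: (11, 12, 6, 9, 4) → (10, 11, 12, -10, 3) → (8, 11, 7, -2, 2) → (1, 11, -10, 5, 11) → (-12, -8, -12, 10, -11) → (11, 12, 6, 9, 4))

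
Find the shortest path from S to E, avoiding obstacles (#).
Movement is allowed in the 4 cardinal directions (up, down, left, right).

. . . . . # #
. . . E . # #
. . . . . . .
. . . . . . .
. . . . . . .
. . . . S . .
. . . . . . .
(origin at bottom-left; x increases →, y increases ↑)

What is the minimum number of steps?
5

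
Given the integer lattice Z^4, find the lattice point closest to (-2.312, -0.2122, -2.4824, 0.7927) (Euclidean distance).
(-2, 0, -2, 1)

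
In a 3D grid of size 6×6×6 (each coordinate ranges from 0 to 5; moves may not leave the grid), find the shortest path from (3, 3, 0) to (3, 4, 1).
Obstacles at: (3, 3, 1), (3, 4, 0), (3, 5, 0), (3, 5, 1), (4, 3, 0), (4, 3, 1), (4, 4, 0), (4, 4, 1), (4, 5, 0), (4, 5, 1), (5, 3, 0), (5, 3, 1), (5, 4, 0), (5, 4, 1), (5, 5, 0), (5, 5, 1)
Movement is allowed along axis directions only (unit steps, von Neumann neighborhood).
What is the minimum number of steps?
4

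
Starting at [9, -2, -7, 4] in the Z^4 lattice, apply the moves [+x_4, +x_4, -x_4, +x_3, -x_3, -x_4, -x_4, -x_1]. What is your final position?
(8, -2, -7, 3)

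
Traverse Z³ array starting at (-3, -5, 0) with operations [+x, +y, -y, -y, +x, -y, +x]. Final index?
(0, -7, 0)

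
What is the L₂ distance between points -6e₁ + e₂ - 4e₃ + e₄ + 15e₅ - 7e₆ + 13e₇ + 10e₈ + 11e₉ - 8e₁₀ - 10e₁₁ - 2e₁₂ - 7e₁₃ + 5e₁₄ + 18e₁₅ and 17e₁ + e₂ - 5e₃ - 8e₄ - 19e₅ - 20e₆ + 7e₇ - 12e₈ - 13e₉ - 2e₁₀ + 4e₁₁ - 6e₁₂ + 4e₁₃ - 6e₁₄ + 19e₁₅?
59.3549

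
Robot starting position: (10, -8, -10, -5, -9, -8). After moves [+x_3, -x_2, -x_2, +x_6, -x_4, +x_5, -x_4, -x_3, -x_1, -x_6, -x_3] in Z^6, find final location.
(9, -10, -11, -7, -8, -8)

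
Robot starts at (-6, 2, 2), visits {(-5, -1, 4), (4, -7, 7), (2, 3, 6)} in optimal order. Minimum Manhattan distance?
32
(one optimal route: (-6, 2, 2) → (-5, -1, 4) → (2, 3, 6) → (4, -7, 7))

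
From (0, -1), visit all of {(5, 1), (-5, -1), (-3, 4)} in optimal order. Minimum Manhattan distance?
23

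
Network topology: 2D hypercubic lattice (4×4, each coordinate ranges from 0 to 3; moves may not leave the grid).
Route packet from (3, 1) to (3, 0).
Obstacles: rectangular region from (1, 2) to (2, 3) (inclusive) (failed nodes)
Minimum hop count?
1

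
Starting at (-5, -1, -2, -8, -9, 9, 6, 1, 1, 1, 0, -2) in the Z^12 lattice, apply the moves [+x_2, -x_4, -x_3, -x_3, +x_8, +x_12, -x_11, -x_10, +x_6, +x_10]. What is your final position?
(-5, 0, -4, -9, -9, 10, 6, 2, 1, 1, -1, -1)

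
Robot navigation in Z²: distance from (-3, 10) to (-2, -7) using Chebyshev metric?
17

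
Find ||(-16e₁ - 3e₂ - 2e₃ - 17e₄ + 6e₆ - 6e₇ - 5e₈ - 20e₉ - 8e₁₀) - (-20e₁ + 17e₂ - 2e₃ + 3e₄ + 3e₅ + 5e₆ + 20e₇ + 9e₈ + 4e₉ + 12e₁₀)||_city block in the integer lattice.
132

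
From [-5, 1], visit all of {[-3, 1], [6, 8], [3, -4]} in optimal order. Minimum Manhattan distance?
28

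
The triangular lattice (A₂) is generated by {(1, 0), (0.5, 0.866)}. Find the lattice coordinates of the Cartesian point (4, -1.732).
5b₁ - 2b₂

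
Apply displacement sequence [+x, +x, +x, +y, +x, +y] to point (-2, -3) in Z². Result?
(2, -1)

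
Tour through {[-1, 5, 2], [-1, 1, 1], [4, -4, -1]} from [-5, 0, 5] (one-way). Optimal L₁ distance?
29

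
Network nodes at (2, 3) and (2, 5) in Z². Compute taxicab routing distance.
2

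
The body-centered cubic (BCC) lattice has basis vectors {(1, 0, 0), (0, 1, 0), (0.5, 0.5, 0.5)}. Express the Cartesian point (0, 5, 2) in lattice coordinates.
-2b₁ + 3b₂ + 4b₃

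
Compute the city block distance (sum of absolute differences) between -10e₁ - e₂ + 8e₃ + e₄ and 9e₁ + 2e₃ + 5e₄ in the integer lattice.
30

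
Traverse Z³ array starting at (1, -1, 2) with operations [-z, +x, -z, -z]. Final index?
(2, -1, -1)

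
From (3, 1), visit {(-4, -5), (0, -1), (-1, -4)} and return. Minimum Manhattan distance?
26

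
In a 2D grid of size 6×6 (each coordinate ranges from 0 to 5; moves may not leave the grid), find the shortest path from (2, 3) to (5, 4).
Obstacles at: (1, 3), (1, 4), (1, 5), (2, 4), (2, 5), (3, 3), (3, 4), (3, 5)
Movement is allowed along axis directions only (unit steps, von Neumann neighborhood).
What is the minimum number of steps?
6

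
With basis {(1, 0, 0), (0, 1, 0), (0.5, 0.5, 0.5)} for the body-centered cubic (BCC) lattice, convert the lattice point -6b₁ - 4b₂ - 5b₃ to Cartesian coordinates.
(-8.5, -6.5, -2.5)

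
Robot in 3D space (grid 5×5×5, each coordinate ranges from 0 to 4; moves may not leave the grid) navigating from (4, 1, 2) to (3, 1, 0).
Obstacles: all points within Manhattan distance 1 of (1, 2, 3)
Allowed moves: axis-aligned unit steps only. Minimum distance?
3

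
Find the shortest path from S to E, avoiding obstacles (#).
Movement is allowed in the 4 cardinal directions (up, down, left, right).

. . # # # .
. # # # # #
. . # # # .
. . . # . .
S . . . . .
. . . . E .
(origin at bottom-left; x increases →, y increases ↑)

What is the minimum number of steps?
5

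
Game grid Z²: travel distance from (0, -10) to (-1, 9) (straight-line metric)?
19.0263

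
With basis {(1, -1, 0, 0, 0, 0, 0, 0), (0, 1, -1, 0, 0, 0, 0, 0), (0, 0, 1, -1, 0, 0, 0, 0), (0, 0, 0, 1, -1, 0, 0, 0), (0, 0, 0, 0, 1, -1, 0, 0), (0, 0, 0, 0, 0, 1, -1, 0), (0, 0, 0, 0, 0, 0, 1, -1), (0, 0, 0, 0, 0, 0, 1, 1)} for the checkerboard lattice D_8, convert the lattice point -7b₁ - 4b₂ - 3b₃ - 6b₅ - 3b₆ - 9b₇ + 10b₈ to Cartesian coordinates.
(-7, 3, 1, 3, -6, 3, 4, 19)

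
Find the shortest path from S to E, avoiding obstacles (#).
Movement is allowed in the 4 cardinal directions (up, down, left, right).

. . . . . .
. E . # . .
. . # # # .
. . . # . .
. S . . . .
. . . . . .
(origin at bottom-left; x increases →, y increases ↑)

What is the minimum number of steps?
3
(one shortest path: (1, 1) → (1, 2) → (1, 3) → (1, 4))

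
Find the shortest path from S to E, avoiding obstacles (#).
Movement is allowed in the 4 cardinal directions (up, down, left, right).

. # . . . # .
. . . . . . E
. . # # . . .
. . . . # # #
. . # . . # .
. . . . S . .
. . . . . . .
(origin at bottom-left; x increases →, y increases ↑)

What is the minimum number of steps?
12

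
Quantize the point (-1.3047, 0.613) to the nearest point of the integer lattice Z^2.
(-1, 1)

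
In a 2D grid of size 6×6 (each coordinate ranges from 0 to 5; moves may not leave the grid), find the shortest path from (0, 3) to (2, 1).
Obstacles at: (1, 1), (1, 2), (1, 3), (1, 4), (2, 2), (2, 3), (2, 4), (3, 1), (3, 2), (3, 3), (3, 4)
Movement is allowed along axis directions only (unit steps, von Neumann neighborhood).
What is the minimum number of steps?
6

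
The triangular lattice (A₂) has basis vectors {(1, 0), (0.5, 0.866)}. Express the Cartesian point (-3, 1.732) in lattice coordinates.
-4b₁ + 2b₂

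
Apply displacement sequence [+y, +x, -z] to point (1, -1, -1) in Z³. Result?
(2, 0, -2)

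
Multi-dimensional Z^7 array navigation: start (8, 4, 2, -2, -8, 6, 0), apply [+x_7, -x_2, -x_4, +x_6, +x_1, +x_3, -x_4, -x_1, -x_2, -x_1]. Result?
(7, 2, 3, -4, -8, 7, 1)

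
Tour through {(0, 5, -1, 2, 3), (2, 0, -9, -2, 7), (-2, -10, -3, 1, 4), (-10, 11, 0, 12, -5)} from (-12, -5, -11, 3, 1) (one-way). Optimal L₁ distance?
112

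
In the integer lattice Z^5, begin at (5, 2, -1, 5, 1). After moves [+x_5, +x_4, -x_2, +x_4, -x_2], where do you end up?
(5, 0, -1, 7, 2)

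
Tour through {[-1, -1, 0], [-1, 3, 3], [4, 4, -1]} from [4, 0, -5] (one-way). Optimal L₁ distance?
25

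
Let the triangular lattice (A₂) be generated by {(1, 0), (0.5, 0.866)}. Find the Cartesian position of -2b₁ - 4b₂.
(-4, -3.464)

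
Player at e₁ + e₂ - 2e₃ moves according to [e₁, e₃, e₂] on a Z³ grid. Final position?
(2, 2, -1)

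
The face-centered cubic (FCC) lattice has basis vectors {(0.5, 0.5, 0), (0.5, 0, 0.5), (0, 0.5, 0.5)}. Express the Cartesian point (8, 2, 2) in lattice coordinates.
8b₁ + 8b₂ - 4b₃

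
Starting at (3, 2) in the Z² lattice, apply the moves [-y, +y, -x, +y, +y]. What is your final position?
(2, 4)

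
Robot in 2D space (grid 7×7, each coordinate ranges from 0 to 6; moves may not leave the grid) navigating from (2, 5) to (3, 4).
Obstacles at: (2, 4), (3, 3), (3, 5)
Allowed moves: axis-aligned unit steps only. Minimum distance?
6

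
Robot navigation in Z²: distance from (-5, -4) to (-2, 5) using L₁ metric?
12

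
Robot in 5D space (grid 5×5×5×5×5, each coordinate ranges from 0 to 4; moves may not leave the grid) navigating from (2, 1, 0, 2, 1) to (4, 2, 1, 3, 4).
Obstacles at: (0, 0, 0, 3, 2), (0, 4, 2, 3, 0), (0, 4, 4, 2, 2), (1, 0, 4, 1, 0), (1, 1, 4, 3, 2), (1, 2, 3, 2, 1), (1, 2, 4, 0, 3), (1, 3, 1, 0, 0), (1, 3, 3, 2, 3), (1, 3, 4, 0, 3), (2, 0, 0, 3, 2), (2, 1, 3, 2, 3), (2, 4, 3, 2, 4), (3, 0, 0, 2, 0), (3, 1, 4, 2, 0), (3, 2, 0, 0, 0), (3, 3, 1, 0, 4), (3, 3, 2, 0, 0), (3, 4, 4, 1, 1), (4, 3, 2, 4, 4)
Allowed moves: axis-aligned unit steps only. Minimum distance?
8
(one shortest path: (2, 1, 0, 2, 1) → (3, 1, 0, 2, 1) → (4, 1, 0, 2, 1) → (4, 2, 0, 2, 1) → (4, 2, 1, 2, 1) → (4, 2, 1, 3, 1) → (4, 2, 1, 3, 2) → (4, 2, 1, 3, 3) → (4, 2, 1, 3, 4))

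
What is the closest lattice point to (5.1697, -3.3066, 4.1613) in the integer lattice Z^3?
(5, -3, 4)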